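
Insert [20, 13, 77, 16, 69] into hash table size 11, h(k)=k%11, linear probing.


Insert 20: h=9 -> slot 9
Insert 13: h=2 -> slot 2
Insert 77: h=0 -> slot 0
Insert 16: h=5 -> slot 5
Insert 69: h=3 -> slot 3

Table: [77, None, 13, 69, None, 16, None, None, None, 20, None]


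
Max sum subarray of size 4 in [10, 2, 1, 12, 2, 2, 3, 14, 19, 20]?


[0:4]: 25
[1:5]: 17
[2:6]: 17
[3:7]: 19
[4:8]: 21
[5:9]: 38
[6:10]: 56

Max: 56 at [6:10]


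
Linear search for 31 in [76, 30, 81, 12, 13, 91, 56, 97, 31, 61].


i=0: 76!=31
i=1: 30!=31
i=2: 81!=31
i=3: 12!=31
i=4: 13!=31
i=5: 91!=31
i=6: 56!=31
i=7: 97!=31
i=8: 31==31 found!

Found at 8, 9 comps


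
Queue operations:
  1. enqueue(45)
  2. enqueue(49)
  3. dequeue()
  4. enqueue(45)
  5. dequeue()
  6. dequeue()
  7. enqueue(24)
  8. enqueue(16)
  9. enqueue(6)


enqueue(45) -> [45]
enqueue(49) -> [45, 49]
dequeue()->45, [49]
enqueue(45) -> [49, 45]
dequeue()->49, [45]
dequeue()->45, []
enqueue(24) -> [24]
enqueue(16) -> [24, 16]
enqueue(6) -> [24, 16, 6]

Final queue: [24, 16, 6]


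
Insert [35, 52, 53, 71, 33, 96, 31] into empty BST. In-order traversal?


Insert 35: root
Insert 52: R from 35
Insert 53: R from 35 -> R from 52
Insert 71: R from 35 -> R from 52 -> R from 53
Insert 33: L from 35
Insert 96: R from 35 -> R from 52 -> R from 53 -> R from 71
Insert 31: L from 35 -> L from 33

In-order: [31, 33, 35, 52, 53, 71, 96]


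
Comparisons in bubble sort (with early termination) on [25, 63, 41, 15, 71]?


Algorithm: bubble sort (with early termination)
Input: [25, 63, 41, 15, 71]
Sorted: [15, 25, 41, 63, 71]

10


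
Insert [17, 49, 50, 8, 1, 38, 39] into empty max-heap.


Insert 17: [17]
Insert 49: [49, 17]
Insert 50: [50, 17, 49]
Insert 8: [50, 17, 49, 8]
Insert 1: [50, 17, 49, 8, 1]
Insert 38: [50, 17, 49, 8, 1, 38]
Insert 39: [50, 17, 49, 8, 1, 38, 39]

Final heap: [50, 17, 49, 8, 1, 38, 39]


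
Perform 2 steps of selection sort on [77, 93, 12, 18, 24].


Initial: [77, 93, 12, 18, 24]
Step 1: min=12 at 2
  Swap: [12, 93, 77, 18, 24]
Step 2: min=18 at 3
  Swap: [12, 18, 77, 93, 24]

After 2 steps: [12, 18, 77, 93, 24]


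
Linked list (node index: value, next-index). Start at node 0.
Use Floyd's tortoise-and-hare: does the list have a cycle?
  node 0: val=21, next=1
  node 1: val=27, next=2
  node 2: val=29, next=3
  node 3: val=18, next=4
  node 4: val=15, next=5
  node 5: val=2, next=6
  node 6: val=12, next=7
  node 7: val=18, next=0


Floyd's tortoise (slow, +1) and hare (fast, +2):
  init: slow=0, fast=0
  step 1: slow=1, fast=2
  step 2: slow=2, fast=4
  step 3: slow=3, fast=6
  step 4: slow=4, fast=0
  step 5: slow=5, fast=2
  step 6: slow=6, fast=4
  step 7: slow=7, fast=6
  step 8: slow=0, fast=0
  slow == fast at node 0: cycle detected

Cycle: yes


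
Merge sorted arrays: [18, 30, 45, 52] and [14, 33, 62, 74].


Take 14 from B
Take 18 from A
Take 30 from A
Take 33 from B
Take 45 from A
Take 52 from A

Merged: [14, 18, 30, 33, 45, 52, 62, 74]


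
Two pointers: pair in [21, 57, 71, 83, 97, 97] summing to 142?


lo=0(21)+hi=5(97)=118
lo=1(57)+hi=5(97)=154
lo=1(57)+hi=4(97)=154
lo=1(57)+hi=3(83)=140
lo=2(71)+hi=3(83)=154

No pair found


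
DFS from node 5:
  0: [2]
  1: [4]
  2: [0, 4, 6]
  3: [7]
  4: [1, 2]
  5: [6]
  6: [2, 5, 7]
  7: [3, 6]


Visit 5, push [6]
Visit 6, push [7, 2]
Visit 2, push [4, 0]
Visit 0, push []
Visit 4, push [1]
Visit 1, push []
Visit 7, push [3]
Visit 3, push []

DFS order: [5, 6, 2, 0, 4, 1, 7, 3]


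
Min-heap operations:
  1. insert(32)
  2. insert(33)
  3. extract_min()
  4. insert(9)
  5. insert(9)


insert(32) -> [32]
insert(33) -> [32, 33]
extract_min()->32, [33]
insert(9) -> [9, 33]
insert(9) -> [9, 33, 9]

Final heap: [9, 33, 9]


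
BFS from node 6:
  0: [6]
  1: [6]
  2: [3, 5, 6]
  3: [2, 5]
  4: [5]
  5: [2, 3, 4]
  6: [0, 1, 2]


Visit 6, enqueue [0, 1, 2]
Visit 0, enqueue []
Visit 1, enqueue []
Visit 2, enqueue [3, 5]
Visit 3, enqueue []
Visit 5, enqueue [4]
Visit 4, enqueue []

BFS order: [6, 0, 1, 2, 3, 5, 4]


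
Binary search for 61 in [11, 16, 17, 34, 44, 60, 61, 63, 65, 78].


Step 1: lo=0, hi=9, mid=4, val=44
Step 2: lo=5, hi=9, mid=7, val=63
Step 3: lo=5, hi=6, mid=5, val=60
Step 4: lo=6, hi=6, mid=6, val=61

Found at index 6


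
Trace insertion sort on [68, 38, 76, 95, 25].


Initial: [68, 38, 76, 95, 25]
Insert 38: [38, 68, 76, 95, 25]
Insert 76: [38, 68, 76, 95, 25]
Insert 95: [38, 68, 76, 95, 25]
Insert 25: [25, 38, 68, 76, 95]

Sorted: [25, 38, 68, 76, 95]


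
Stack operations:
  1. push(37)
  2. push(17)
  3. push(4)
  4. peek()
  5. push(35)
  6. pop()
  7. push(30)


push(37) -> [37]
push(17) -> [37, 17]
push(4) -> [37, 17, 4]
peek()->4
push(35) -> [37, 17, 4, 35]
pop()->35, [37, 17, 4]
push(30) -> [37, 17, 4, 30]

Final stack: [37, 17, 4, 30]


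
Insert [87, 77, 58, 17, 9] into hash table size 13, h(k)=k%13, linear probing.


Insert 87: h=9 -> slot 9
Insert 77: h=12 -> slot 12
Insert 58: h=6 -> slot 6
Insert 17: h=4 -> slot 4
Insert 9: h=9, 1 probes -> slot 10

Table: [None, None, None, None, 17, None, 58, None, None, 87, 9, None, 77]


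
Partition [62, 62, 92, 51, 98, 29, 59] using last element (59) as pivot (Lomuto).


Pivot: 59
  51 <= 59: swap -> [51, 62, 92, 62, 98, 29, 59]
  29 <= 59: swap -> [51, 29, 92, 62, 98, 62, 59]
Place pivot at 2: [51, 29, 59, 62, 98, 62, 92]

Partitioned: [51, 29, 59, 62, 98, 62, 92]


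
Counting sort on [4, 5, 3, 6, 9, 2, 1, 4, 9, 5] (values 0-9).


Input: [4, 5, 3, 6, 9, 2, 1, 4, 9, 5]
Counts: [0, 1, 1, 1, 2, 2, 1, 0, 0, 2]

Sorted: [1, 2, 3, 4, 4, 5, 5, 6, 9, 9]


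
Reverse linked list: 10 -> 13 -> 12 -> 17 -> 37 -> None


Step 1: curr=10, set curr.next=prev(None) | reversed so far: 10
Step 2: curr=13, set curr.next=prev(10) | reversed so far: 13 -> 10
Step 3: curr=12, set curr.next=prev(13) | reversed so far: 12 -> 13 -> 10
Step 4: curr=17, set curr.next=prev(12) | reversed so far: 17 -> 12 -> 13 -> 10
Step 5: curr=37, set curr.next=prev(17) | reversed so far: 37 -> 17 -> 12 -> 13 -> 10

37 -> 17 -> 12 -> 13 -> 10 -> None


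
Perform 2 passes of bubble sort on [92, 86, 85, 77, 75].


Initial: [92, 86, 85, 77, 75]
Pass 1: [86, 85, 77, 75, 92] (4 swaps)
Pass 2: [85, 77, 75, 86, 92] (3 swaps)

After 2 passes: [85, 77, 75, 86, 92]


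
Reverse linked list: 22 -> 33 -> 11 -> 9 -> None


Step 1: curr=22, set curr.next=prev(None) | reversed so far: 22
Step 2: curr=33, set curr.next=prev(22) | reversed so far: 33 -> 22
Step 3: curr=11, set curr.next=prev(33) | reversed so far: 11 -> 33 -> 22
Step 4: curr=9, set curr.next=prev(11) | reversed so far: 9 -> 11 -> 33 -> 22

9 -> 11 -> 33 -> 22 -> None


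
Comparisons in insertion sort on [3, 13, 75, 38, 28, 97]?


Algorithm: insertion sort
Input: [3, 13, 75, 38, 28, 97]
Sorted: [3, 13, 28, 38, 75, 97]

8


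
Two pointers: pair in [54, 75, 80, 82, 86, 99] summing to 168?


lo=0(54)+hi=5(99)=153
lo=1(75)+hi=5(99)=174
lo=1(75)+hi=4(86)=161
lo=2(80)+hi=4(86)=166
lo=3(82)+hi=4(86)=168

Yes: 82+86=168


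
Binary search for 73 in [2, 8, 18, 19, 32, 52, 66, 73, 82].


Step 1: lo=0, hi=8, mid=4, val=32
Step 2: lo=5, hi=8, mid=6, val=66
Step 3: lo=7, hi=8, mid=7, val=73

Found at index 7


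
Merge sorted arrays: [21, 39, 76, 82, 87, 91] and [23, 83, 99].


Take 21 from A
Take 23 from B
Take 39 from A
Take 76 from A
Take 82 from A
Take 83 from B
Take 87 from A
Take 91 from A

Merged: [21, 23, 39, 76, 82, 83, 87, 91, 99]


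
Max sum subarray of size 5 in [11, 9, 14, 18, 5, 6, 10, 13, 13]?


[0:5]: 57
[1:6]: 52
[2:7]: 53
[3:8]: 52
[4:9]: 47

Max: 57 at [0:5]


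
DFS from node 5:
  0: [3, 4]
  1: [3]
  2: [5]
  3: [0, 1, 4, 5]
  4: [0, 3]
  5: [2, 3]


Visit 5, push [3, 2]
Visit 2, push []
Visit 3, push [4, 1, 0]
Visit 0, push [4]
Visit 4, push []
Visit 1, push []

DFS order: [5, 2, 3, 0, 4, 1]


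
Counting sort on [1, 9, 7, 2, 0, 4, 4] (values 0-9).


Input: [1, 9, 7, 2, 0, 4, 4]
Counts: [1, 1, 1, 0, 2, 0, 0, 1, 0, 1]

Sorted: [0, 1, 2, 4, 4, 7, 9]


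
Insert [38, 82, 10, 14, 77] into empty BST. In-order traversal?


Insert 38: root
Insert 82: R from 38
Insert 10: L from 38
Insert 14: L from 38 -> R from 10
Insert 77: R from 38 -> L from 82

In-order: [10, 14, 38, 77, 82]


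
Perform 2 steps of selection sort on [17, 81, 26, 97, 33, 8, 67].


Initial: [17, 81, 26, 97, 33, 8, 67]
Step 1: min=8 at 5
  Swap: [8, 81, 26, 97, 33, 17, 67]
Step 2: min=17 at 5
  Swap: [8, 17, 26, 97, 33, 81, 67]

After 2 steps: [8, 17, 26, 97, 33, 81, 67]


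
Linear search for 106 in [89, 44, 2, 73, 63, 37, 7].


i=0: 89!=106
i=1: 44!=106
i=2: 2!=106
i=3: 73!=106
i=4: 63!=106
i=5: 37!=106
i=6: 7!=106

Not found, 7 comps


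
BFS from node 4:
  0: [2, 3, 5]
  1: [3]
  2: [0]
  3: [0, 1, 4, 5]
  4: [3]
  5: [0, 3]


Visit 4, enqueue [3]
Visit 3, enqueue [0, 1, 5]
Visit 0, enqueue [2]
Visit 1, enqueue []
Visit 5, enqueue []
Visit 2, enqueue []

BFS order: [4, 3, 0, 1, 5, 2]


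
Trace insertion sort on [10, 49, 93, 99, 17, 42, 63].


Initial: [10, 49, 93, 99, 17, 42, 63]
Insert 49: [10, 49, 93, 99, 17, 42, 63]
Insert 93: [10, 49, 93, 99, 17, 42, 63]
Insert 99: [10, 49, 93, 99, 17, 42, 63]
Insert 17: [10, 17, 49, 93, 99, 42, 63]
Insert 42: [10, 17, 42, 49, 93, 99, 63]
Insert 63: [10, 17, 42, 49, 63, 93, 99]

Sorted: [10, 17, 42, 49, 63, 93, 99]


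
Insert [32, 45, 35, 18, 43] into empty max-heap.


Insert 32: [32]
Insert 45: [45, 32]
Insert 35: [45, 32, 35]
Insert 18: [45, 32, 35, 18]
Insert 43: [45, 43, 35, 18, 32]

Final heap: [45, 43, 35, 18, 32]


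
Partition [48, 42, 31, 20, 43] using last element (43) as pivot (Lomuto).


Pivot: 43
  42 <= 43: swap -> [42, 48, 31, 20, 43]
  31 <= 43: swap -> [42, 31, 48, 20, 43]
  20 <= 43: swap -> [42, 31, 20, 48, 43]
Place pivot at 3: [42, 31, 20, 43, 48]

Partitioned: [42, 31, 20, 43, 48]


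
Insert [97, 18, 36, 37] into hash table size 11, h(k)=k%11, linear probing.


Insert 97: h=9 -> slot 9
Insert 18: h=7 -> slot 7
Insert 36: h=3 -> slot 3
Insert 37: h=4 -> slot 4

Table: [None, None, None, 36, 37, None, None, 18, None, 97, None]


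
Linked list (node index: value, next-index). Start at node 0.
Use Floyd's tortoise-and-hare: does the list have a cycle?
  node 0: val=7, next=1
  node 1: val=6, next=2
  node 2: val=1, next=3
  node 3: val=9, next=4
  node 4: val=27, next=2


Floyd's tortoise (slow, +1) and hare (fast, +2):
  init: slow=0, fast=0
  step 1: slow=1, fast=2
  step 2: slow=2, fast=4
  step 3: slow=3, fast=3
  slow == fast at node 3: cycle detected

Cycle: yes


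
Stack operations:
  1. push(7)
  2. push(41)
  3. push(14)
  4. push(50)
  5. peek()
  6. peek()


push(7) -> [7]
push(41) -> [7, 41]
push(14) -> [7, 41, 14]
push(50) -> [7, 41, 14, 50]
peek()->50
peek()->50

Final stack: [7, 41, 14, 50]


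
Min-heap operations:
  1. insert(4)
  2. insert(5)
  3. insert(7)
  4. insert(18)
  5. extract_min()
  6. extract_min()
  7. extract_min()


insert(4) -> [4]
insert(5) -> [4, 5]
insert(7) -> [4, 5, 7]
insert(18) -> [4, 5, 7, 18]
extract_min()->4, [5, 18, 7]
extract_min()->5, [7, 18]
extract_min()->7, [18]

Final heap: [18]


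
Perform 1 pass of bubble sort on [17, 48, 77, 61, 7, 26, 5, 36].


Initial: [17, 48, 77, 61, 7, 26, 5, 36]
Pass 1: [17, 48, 61, 7, 26, 5, 36, 77] (5 swaps)

After 1 pass: [17, 48, 61, 7, 26, 5, 36, 77]


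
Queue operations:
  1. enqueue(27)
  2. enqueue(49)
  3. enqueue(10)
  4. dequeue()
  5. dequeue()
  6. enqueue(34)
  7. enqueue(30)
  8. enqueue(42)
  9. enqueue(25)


enqueue(27) -> [27]
enqueue(49) -> [27, 49]
enqueue(10) -> [27, 49, 10]
dequeue()->27, [49, 10]
dequeue()->49, [10]
enqueue(34) -> [10, 34]
enqueue(30) -> [10, 34, 30]
enqueue(42) -> [10, 34, 30, 42]
enqueue(25) -> [10, 34, 30, 42, 25]

Final queue: [10, 34, 30, 42, 25]


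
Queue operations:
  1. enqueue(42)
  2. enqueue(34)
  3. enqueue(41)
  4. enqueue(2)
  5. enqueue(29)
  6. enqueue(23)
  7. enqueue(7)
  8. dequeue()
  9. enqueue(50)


enqueue(42) -> [42]
enqueue(34) -> [42, 34]
enqueue(41) -> [42, 34, 41]
enqueue(2) -> [42, 34, 41, 2]
enqueue(29) -> [42, 34, 41, 2, 29]
enqueue(23) -> [42, 34, 41, 2, 29, 23]
enqueue(7) -> [42, 34, 41, 2, 29, 23, 7]
dequeue()->42, [34, 41, 2, 29, 23, 7]
enqueue(50) -> [34, 41, 2, 29, 23, 7, 50]

Final queue: [34, 41, 2, 29, 23, 7, 50]


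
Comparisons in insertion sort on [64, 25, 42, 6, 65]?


Algorithm: insertion sort
Input: [64, 25, 42, 6, 65]
Sorted: [6, 25, 42, 64, 65]

7


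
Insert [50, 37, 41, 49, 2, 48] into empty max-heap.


Insert 50: [50]
Insert 37: [50, 37]
Insert 41: [50, 37, 41]
Insert 49: [50, 49, 41, 37]
Insert 2: [50, 49, 41, 37, 2]
Insert 48: [50, 49, 48, 37, 2, 41]

Final heap: [50, 49, 48, 37, 2, 41]


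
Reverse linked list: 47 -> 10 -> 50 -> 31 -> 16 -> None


Step 1: curr=47, set curr.next=prev(None) | reversed so far: 47
Step 2: curr=10, set curr.next=prev(47) | reversed so far: 10 -> 47
Step 3: curr=50, set curr.next=prev(10) | reversed so far: 50 -> 10 -> 47
Step 4: curr=31, set curr.next=prev(50) | reversed so far: 31 -> 50 -> 10 -> 47
Step 5: curr=16, set curr.next=prev(31) | reversed so far: 16 -> 31 -> 50 -> 10 -> 47

16 -> 31 -> 50 -> 10 -> 47 -> None


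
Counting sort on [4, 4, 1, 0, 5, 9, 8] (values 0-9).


Input: [4, 4, 1, 0, 5, 9, 8]
Counts: [1, 1, 0, 0, 2, 1, 0, 0, 1, 1]

Sorted: [0, 1, 4, 4, 5, 8, 9]


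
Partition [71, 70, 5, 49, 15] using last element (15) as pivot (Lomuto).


Pivot: 15
  5 <= 15: swap -> [5, 70, 71, 49, 15]
Place pivot at 1: [5, 15, 71, 49, 70]

Partitioned: [5, 15, 71, 49, 70]


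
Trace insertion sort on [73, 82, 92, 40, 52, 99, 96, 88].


Initial: [73, 82, 92, 40, 52, 99, 96, 88]
Insert 82: [73, 82, 92, 40, 52, 99, 96, 88]
Insert 92: [73, 82, 92, 40, 52, 99, 96, 88]
Insert 40: [40, 73, 82, 92, 52, 99, 96, 88]
Insert 52: [40, 52, 73, 82, 92, 99, 96, 88]
Insert 99: [40, 52, 73, 82, 92, 99, 96, 88]
Insert 96: [40, 52, 73, 82, 92, 96, 99, 88]
Insert 88: [40, 52, 73, 82, 88, 92, 96, 99]

Sorted: [40, 52, 73, 82, 88, 92, 96, 99]


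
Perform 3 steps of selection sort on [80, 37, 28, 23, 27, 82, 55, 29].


Initial: [80, 37, 28, 23, 27, 82, 55, 29]
Step 1: min=23 at 3
  Swap: [23, 37, 28, 80, 27, 82, 55, 29]
Step 2: min=27 at 4
  Swap: [23, 27, 28, 80, 37, 82, 55, 29]
Step 3: min=28 at 2
  Swap: [23, 27, 28, 80, 37, 82, 55, 29]

After 3 steps: [23, 27, 28, 80, 37, 82, 55, 29]


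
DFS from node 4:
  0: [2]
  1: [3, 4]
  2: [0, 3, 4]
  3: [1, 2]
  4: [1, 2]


Visit 4, push [2, 1]
Visit 1, push [3]
Visit 3, push [2]
Visit 2, push [0]
Visit 0, push []

DFS order: [4, 1, 3, 2, 0]


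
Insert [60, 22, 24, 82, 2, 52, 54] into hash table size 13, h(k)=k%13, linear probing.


Insert 60: h=8 -> slot 8
Insert 22: h=9 -> slot 9
Insert 24: h=11 -> slot 11
Insert 82: h=4 -> slot 4
Insert 2: h=2 -> slot 2
Insert 52: h=0 -> slot 0
Insert 54: h=2, 1 probes -> slot 3

Table: [52, None, 2, 54, 82, None, None, None, 60, 22, None, 24, None]


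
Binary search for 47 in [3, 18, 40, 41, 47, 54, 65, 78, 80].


Step 1: lo=0, hi=8, mid=4, val=47

Found at index 4


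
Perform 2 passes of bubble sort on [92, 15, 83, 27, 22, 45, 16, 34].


Initial: [92, 15, 83, 27, 22, 45, 16, 34]
Pass 1: [15, 83, 27, 22, 45, 16, 34, 92] (7 swaps)
Pass 2: [15, 27, 22, 45, 16, 34, 83, 92] (5 swaps)

After 2 passes: [15, 27, 22, 45, 16, 34, 83, 92]


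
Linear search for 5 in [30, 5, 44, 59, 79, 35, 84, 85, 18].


i=0: 30!=5
i=1: 5==5 found!

Found at 1, 2 comps


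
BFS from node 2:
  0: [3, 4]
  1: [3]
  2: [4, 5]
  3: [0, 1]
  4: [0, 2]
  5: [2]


Visit 2, enqueue [4, 5]
Visit 4, enqueue [0]
Visit 5, enqueue []
Visit 0, enqueue [3]
Visit 3, enqueue [1]
Visit 1, enqueue []

BFS order: [2, 4, 5, 0, 3, 1]


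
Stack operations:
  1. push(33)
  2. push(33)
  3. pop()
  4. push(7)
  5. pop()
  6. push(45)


push(33) -> [33]
push(33) -> [33, 33]
pop()->33, [33]
push(7) -> [33, 7]
pop()->7, [33]
push(45) -> [33, 45]

Final stack: [33, 45]


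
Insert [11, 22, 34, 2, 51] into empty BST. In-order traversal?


Insert 11: root
Insert 22: R from 11
Insert 34: R from 11 -> R from 22
Insert 2: L from 11
Insert 51: R from 11 -> R from 22 -> R from 34

In-order: [2, 11, 22, 34, 51]


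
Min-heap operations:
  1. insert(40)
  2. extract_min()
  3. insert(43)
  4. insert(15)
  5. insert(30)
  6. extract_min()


insert(40) -> [40]
extract_min()->40, []
insert(43) -> [43]
insert(15) -> [15, 43]
insert(30) -> [15, 43, 30]
extract_min()->15, [30, 43]

Final heap: [30, 43]


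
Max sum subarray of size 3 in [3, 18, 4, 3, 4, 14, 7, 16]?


[0:3]: 25
[1:4]: 25
[2:5]: 11
[3:6]: 21
[4:7]: 25
[5:8]: 37

Max: 37 at [5:8]


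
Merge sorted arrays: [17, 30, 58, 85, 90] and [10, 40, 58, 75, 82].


Take 10 from B
Take 17 from A
Take 30 from A
Take 40 from B
Take 58 from A
Take 58 from B
Take 75 from B
Take 82 from B

Merged: [10, 17, 30, 40, 58, 58, 75, 82, 85, 90]


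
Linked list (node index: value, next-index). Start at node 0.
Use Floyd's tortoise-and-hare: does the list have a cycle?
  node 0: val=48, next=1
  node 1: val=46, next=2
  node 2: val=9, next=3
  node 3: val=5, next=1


Floyd's tortoise (slow, +1) and hare (fast, +2):
  init: slow=0, fast=0
  step 1: slow=1, fast=2
  step 2: slow=2, fast=1
  step 3: slow=3, fast=3
  slow == fast at node 3: cycle detected

Cycle: yes


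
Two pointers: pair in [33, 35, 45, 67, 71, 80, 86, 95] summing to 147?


lo=0(33)+hi=7(95)=128
lo=1(35)+hi=7(95)=130
lo=2(45)+hi=7(95)=140
lo=3(67)+hi=7(95)=162
lo=3(67)+hi=6(86)=153
lo=3(67)+hi=5(80)=147

Yes: 67+80=147


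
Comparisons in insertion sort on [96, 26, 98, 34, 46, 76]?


Algorithm: insertion sort
Input: [96, 26, 98, 34, 46, 76]
Sorted: [26, 34, 46, 76, 96, 98]

11


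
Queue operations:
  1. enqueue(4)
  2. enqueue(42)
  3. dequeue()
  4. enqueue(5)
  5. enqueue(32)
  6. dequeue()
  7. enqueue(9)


enqueue(4) -> [4]
enqueue(42) -> [4, 42]
dequeue()->4, [42]
enqueue(5) -> [42, 5]
enqueue(32) -> [42, 5, 32]
dequeue()->42, [5, 32]
enqueue(9) -> [5, 32, 9]

Final queue: [5, 32, 9]


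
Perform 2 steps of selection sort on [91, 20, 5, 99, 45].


Initial: [91, 20, 5, 99, 45]
Step 1: min=5 at 2
  Swap: [5, 20, 91, 99, 45]
Step 2: min=20 at 1
  Swap: [5, 20, 91, 99, 45]

After 2 steps: [5, 20, 91, 99, 45]


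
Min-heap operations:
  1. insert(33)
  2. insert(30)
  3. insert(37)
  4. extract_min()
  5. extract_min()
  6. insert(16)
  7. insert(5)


insert(33) -> [33]
insert(30) -> [30, 33]
insert(37) -> [30, 33, 37]
extract_min()->30, [33, 37]
extract_min()->33, [37]
insert(16) -> [16, 37]
insert(5) -> [5, 37, 16]

Final heap: [5, 37, 16]


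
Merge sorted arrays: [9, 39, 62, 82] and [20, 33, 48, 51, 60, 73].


Take 9 from A
Take 20 from B
Take 33 from B
Take 39 from A
Take 48 from B
Take 51 from B
Take 60 from B
Take 62 from A
Take 73 from B

Merged: [9, 20, 33, 39, 48, 51, 60, 62, 73, 82]


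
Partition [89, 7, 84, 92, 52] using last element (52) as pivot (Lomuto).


Pivot: 52
  7 <= 52: swap -> [7, 89, 84, 92, 52]
Place pivot at 1: [7, 52, 84, 92, 89]

Partitioned: [7, 52, 84, 92, 89]


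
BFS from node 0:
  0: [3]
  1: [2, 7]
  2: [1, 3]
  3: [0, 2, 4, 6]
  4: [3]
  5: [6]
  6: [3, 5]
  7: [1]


Visit 0, enqueue [3]
Visit 3, enqueue [2, 4, 6]
Visit 2, enqueue [1]
Visit 4, enqueue []
Visit 6, enqueue [5]
Visit 1, enqueue [7]
Visit 5, enqueue []
Visit 7, enqueue []

BFS order: [0, 3, 2, 4, 6, 1, 5, 7]


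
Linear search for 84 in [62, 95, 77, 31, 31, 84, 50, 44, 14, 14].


i=0: 62!=84
i=1: 95!=84
i=2: 77!=84
i=3: 31!=84
i=4: 31!=84
i=5: 84==84 found!

Found at 5, 6 comps


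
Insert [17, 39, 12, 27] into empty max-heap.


Insert 17: [17]
Insert 39: [39, 17]
Insert 12: [39, 17, 12]
Insert 27: [39, 27, 12, 17]

Final heap: [39, 27, 12, 17]


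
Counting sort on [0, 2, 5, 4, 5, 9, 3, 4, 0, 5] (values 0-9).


Input: [0, 2, 5, 4, 5, 9, 3, 4, 0, 5]
Counts: [2, 0, 1, 1, 2, 3, 0, 0, 0, 1]

Sorted: [0, 0, 2, 3, 4, 4, 5, 5, 5, 9]


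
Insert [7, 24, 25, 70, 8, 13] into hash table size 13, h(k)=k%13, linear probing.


Insert 7: h=7 -> slot 7
Insert 24: h=11 -> slot 11
Insert 25: h=12 -> slot 12
Insert 70: h=5 -> slot 5
Insert 8: h=8 -> slot 8
Insert 13: h=0 -> slot 0

Table: [13, None, None, None, None, 70, None, 7, 8, None, None, 24, 25]


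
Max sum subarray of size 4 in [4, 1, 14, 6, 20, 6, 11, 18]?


[0:4]: 25
[1:5]: 41
[2:6]: 46
[3:7]: 43
[4:8]: 55

Max: 55 at [4:8]


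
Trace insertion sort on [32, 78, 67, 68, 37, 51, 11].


Initial: [32, 78, 67, 68, 37, 51, 11]
Insert 78: [32, 78, 67, 68, 37, 51, 11]
Insert 67: [32, 67, 78, 68, 37, 51, 11]
Insert 68: [32, 67, 68, 78, 37, 51, 11]
Insert 37: [32, 37, 67, 68, 78, 51, 11]
Insert 51: [32, 37, 51, 67, 68, 78, 11]
Insert 11: [11, 32, 37, 51, 67, 68, 78]

Sorted: [11, 32, 37, 51, 67, 68, 78]


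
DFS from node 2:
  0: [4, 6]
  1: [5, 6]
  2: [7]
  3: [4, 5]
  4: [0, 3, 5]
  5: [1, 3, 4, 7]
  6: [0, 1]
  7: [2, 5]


Visit 2, push [7]
Visit 7, push [5]
Visit 5, push [4, 3, 1]
Visit 1, push [6]
Visit 6, push [0]
Visit 0, push [4]
Visit 4, push [3]
Visit 3, push []

DFS order: [2, 7, 5, 1, 6, 0, 4, 3]


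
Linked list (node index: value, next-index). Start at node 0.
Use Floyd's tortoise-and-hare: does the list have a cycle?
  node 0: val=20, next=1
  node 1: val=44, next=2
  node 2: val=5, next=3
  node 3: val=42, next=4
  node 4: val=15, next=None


Floyd's tortoise (slow, +1) and hare (fast, +2):
  init: slow=0, fast=0
  step 1: slow=1, fast=2
  step 2: slow=2, fast=4
  step 3: fast -> None, no cycle

Cycle: no


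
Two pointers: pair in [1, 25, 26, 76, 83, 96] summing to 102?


lo=0(1)+hi=5(96)=97
lo=1(25)+hi=5(96)=121
lo=1(25)+hi=4(83)=108
lo=1(25)+hi=3(76)=101
lo=2(26)+hi=3(76)=102

Yes: 26+76=102


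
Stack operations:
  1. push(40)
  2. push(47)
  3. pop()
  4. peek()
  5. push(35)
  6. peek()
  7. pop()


push(40) -> [40]
push(47) -> [40, 47]
pop()->47, [40]
peek()->40
push(35) -> [40, 35]
peek()->35
pop()->35, [40]

Final stack: [40]


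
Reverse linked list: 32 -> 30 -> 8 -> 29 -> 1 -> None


Step 1: curr=32, set curr.next=prev(None) | reversed so far: 32
Step 2: curr=30, set curr.next=prev(32) | reversed so far: 30 -> 32
Step 3: curr=8, set curr.next=prev(30) | reversed so far: 8 -> 30 -> 32
Step 4: curr=29, set curr.next=prev(8) | reversed so far: 29 -> 8 -> 30 -> 32
Step 5: curr=1, set curr.next=prev(29) | reversed so far: 1 -> 29 -> 8 -> 30 -> 32

1 -> 29 -> 8 -> 30 -> 32 -> None


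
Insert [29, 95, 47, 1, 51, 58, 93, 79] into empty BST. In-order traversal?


Insert 29: root
Insert 95: R from 29
Insert 47: R from 29 -> L from 95
Insert 1: L from 29
Insert 51: R from 29 -> L from 95 -> R from 47
Insert 58: R from 29 -> L from 95 -> R from 47 -> R from 51
Insert 93: R from 29 -> L from 95 -> R from 47 -> R from 51 -> R from 58
Insert 79: R from 29 -> L from 95 -> R from 47 -> R from 51 -> R from 58 -> L from 93

In-order: [1, 29, 47, 51, 58, 79, 93, 95]


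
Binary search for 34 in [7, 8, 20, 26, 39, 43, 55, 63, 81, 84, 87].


Step 1: lo=0, hi=10, mid=5, val=43
Step 2: lo=0, hi=4, mid=2, val=20
Step 3: lo=3, hi=4, mid=3, val=26
Step 4: lo=4, hi=4, mid=4, val=39

Not found


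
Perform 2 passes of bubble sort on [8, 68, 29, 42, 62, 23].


Initial: [8, 68, 29, 42, 62, 23]
Pass 1: [8, 29, 42, 62, 23, 68] (4 swaps)
Pass 2: [8, 29, 42, 23, 62, 68] (1 swaps)

After 2 passes: [8, 29, 42, 23, 62, 68]


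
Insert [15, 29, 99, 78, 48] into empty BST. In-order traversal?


Insert 15: root
Insert 29: R from 15
Insert 99: R from 15 -> R from 29
Insert 78: R from 15 -> R from 29 -> L from 99
Insert 48: R from 15 -> R from 29 -> L from 99 -> L from 78

In-order: [15, 29, 48, 78, 99]


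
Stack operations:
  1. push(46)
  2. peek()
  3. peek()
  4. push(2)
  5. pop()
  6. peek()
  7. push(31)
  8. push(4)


push(46) -> [46]
peek()->46
peek()->46
push(2) -> [46, 2]
pop()->2, [46]
peek()->46
push(31) -> [46, 31]
push(4) -> [46, 31, 4]

Final stack: [46, 31, 4]


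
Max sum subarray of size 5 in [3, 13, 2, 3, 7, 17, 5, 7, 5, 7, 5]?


[0:5]: 28
[1:6]: 42
[2:7]: 34
[3:8]: 39
[4:9]: 41
[5:10]: 41
[6:11]: 29

Max: 42 at [1:6]


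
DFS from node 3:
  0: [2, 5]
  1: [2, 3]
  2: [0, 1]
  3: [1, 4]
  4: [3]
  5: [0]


Visit 3, push [4, 1]
Visit 1, push [2]
Visit 2, push [0]
Visit 0, push [5]
Visit 5, push []
Visit 4, push []

DFS order: [3, 1, 2, 0, 5, 4]


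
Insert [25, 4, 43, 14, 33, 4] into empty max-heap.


Insert 25: [25]
Insert 4: [25, 4]
Insert 43: [43, 4, 25]
Insert 14: [43, 14, 25, 4]
Insert 33: [43, 33, 25, 4, 14]
Insert 4: [43, 33, 25, 4, 14, 4]

Final heap: [43, 33, 25, 4, 14, 4]


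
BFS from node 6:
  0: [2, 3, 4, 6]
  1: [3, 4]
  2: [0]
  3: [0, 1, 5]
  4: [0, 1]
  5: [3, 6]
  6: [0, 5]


Visit 6, enqueue [0, 5]
Visit 0, enqueue [2, 3, 4]
Visit 5, enqueue []
Visit 2, enqueue []
Visit 3, enqueue [1]
Visit 4, enqueue []
Visit 1, enqueue []

BFS order: [6, 0, 5, 2, 3, 4, 1]


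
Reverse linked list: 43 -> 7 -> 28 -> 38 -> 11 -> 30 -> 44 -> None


Step 1: curr=43, set curr.next=prev(None) | reversed so far: 43
Step 2: curr=7, set curr.next=prev(43) | reversed so far: 7 -> 43
Step 3: curr=28, set curr.next=prev(7) | reversed so far: 28 -> 7 -> 43
Step 4: curr=38, set curr.next=prev(28) | reversed so far: 38 -> 28 -> 7 -> 43
Step 5: curr=11, set curr.next=prev(38) | reversed so far: 11 -> 38 -> 28 -> 7 -> 43
Step 6: curr=30, set curr.next=prev(11) | reversed so far: 30 -> 11 -> 38 -> 28 -> 7 -> 43
Step 7: curr=44, set curr.next=prev(30) | reversed so far: 44 -> 30 -> 11 -> 38 -> 28 -> 7 -> 43

44 -> 30 -> 11 -> 38 -> 28 -> 7 -> 43 -> None


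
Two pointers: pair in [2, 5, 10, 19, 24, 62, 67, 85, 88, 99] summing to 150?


lo=0(2)+hi=9(99)=101
lo=1(5)+hi=9(99)=104
lo=2(10)+hi=9(99)=109
lo=3(19)+hi=9(99)=118
lo=4(24)+hi=9(99)=123
lo=5(62)+hi=9(99)=161
lo=5(62)+hi=8(88)=150

Yes: 62+88=150


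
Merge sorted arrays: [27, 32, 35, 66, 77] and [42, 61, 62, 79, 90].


Take 27 from A
Take 32 from A
Take 35 from A
Take 42 from B
Take 61 from B
Take 62 from B
Take 66 from A
Take 77 from A

Merged: [27, 32, 35, 42, 61, 62, 66, 77, 79, 90]


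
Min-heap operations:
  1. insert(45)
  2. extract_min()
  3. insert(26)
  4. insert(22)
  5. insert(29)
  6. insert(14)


insert(45) -> [45]
extract_min()->45, []
insert(26) -> [26]
insert(22) -> [22, 26]
insert(29) -> [22, 26, 29]
insert(14) -> [14, 22, 29, 26]

Final heap: [14, 22, 29, 26]


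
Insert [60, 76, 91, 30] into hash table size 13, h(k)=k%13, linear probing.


Insert 60: h=8 -> slot 8
Insert 76: h=11 -> slot 11
Insert 91: h=0 -> slot 0
Insert 30: h=4 -> slot 4

Table: [91, None, None, None, 30, None, None, None, 60, None, None, 76, None]


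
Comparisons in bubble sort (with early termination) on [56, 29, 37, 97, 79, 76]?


Algorithm: bubble sort (with early termination)
Input: [56, 29, 37, 97, 79, 76]
Sorted: [29, 37, 56, 76, 79, 97]

12


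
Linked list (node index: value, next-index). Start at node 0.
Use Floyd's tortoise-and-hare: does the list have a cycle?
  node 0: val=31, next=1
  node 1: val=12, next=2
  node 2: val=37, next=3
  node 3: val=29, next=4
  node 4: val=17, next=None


Floyd's tortoise (slow, +1) and hare (fast, +2):
  init: slow=0, fast=0
  step 1: slow=1, fast=2
  step 2: slow=2, fast=4
  step 3: fast -> None, no cycle

Cycle: no


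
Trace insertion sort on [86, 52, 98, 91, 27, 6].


Initial: [86, 52, 98, 91, 27, 6]
Insert 52: [52, 86, 98, 91, 27, 6]
Insert 98: [52, 86, 98, 91, 27, 6]
Insert 91: [52, 86, 91, 98, 27, 6]
Insert 27: [27, 52, 86, 91, 98, 6]
Insert 6: [6, 27, 52, 86, 91, 98]

Sorted: [6, 27, 52, 86, 91, 98]


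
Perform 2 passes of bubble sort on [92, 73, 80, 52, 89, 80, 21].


Initial: [92, 73, 80, 52, 89, 80, 21]
Pass 1: [73, 80, 52, 89, 80, 21, 92] (6 swaps)
Pass 2: [73, 52, 80, 80, 21, 89, 92] (3 swaps)

After 2 passes: [73, 52, 80, 80, 21, 89, 92]


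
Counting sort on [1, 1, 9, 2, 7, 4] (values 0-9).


Input: [1, 1, 9, 2, 7, 4]
Counts: [0, 2, 1, 0, 1, 0, 0, 1, 0, 1]

Sorted: [1, 1, 2, 4, 7, 9]


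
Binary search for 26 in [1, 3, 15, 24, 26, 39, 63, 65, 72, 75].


Step 1: lo=0, hi=9, mid=4, val=26

Found at index 4


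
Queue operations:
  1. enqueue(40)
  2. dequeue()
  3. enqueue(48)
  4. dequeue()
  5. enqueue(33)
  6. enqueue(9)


enqueue(40) -> [40]
dequeue()->40, []
enqueue(48) -> [48]
dequeue()->48, []
enqueue(33) -> [33]
enqueue(9) -> [33, 9]

Final queue: [33, 9]


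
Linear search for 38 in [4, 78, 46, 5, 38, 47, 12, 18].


i=0: 4!=38
i=1: 78!=38
i=2: 46!=38
i=3: 5!=38
i=4: 38==38 found!

Found at 4, 5 comps


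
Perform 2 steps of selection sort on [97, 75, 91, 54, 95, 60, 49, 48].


Initial: [97, 75, 91, 54, 95, 60, 49, 48]
Step 1: min=48 at 7
  Swap: [48, 75, 91, 54, 95, 60, 49, 97]
Step 2: min=49 at 6
  Swap: [48, 49, 91, 54, 95, 60, 75, 97]

After 2 steps: [48, 49, 91, 54, 95, 60, 75, 97]


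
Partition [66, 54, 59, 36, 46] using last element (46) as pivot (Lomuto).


Pivot: 46
  36 <= 46: swap -> [36, 54, 59, 66, 46]
Place pivot at 1: [36, 46, 59, 66, 54]

Partitioned: [36, 46, 59, 66, 54]


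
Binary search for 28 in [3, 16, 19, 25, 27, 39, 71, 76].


Step 1: lo=0, hi=7, mid=3, val=25
Step 2: lo=4, hi=7, mid=5, val=39
Step 3: lo=4, hi=4, mid=4, val=27

Not found


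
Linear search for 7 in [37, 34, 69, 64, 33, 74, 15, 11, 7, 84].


i=0: 37!=7
i=1: 34!=7
i=2: 69!=7
i=3: 64!=7
i=4: 33!=7
i=5: 74!=7
i=6: 15!=7
i=7: 11!=7
i=8: 7==7 found!

Found at 8, 9 comps


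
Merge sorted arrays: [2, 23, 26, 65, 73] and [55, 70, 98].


Take 2 from A
Take 23 from A
Take 26 from A
Take 55 from B
Take 65 from A
Take 70 from B
Take 73 from A

Merged: [2, 23, 26, 55, 65, 70, 73, 98]


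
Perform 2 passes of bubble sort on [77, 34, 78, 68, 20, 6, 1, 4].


Initial: [77, 34, 78, 68, 20, 6, 1, 4]
Pass 1: [34, 77, 68, 20, 6, 1, 4, 78] (6 swaps)
Pass 2: [34, 68, 20, 6, 1, 4, 77, 78] (5 swaps)

After 2 passes: [34, 68, 20, 6, 1, 4, 77, 78]


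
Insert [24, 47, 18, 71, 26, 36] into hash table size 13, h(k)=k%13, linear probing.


Insert 24: h=11 -> slot 11
Insert 47: h=8 -> slot 8
Insert 18: h=5 -> slot 5
Insert 71: h=6 -> slot 6
Insert 26: h=0 -> slot 0
Insert 36: h=10 -> slot 10

Table: [26, None, None, None, None, 18, 71, None, 47, None, 36, 24, None]


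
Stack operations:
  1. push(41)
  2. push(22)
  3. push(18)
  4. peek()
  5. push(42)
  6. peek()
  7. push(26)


push(41) -> [41]
push(22) -> [41, 22]
push(18) -> [41, 22, 18]
peek()->18
push(42) -> [41, 22, 18, 42]
peek()->42
push(26) -> [41, 22, 18, 42, 26]

Final stack: [41, 22, 18, 42, 26]


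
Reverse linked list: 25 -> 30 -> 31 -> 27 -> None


Step 1: curr=25, set curr.next=prev(None) | reversed so far: 25
Step 2: curr=30, set curr.next=prev(25) | reversed so far: 30 -> 25
Step 3: curr=31, set curr.next=prev(30) | reversed so far: 31 -> 30 -> 25
Step 4: curr=27, set curr.next=prev(31) | reversed so far: 27 -> 31 -> 30 -> 25

27 -> 31 -> 30 -> 25 -> None


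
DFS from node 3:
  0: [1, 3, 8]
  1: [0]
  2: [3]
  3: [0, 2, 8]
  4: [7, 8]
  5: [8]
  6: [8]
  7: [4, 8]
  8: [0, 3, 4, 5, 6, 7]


Visit 3, push [8, 2, 0]
Visit 0, push [8, 1]
Visit 1, push []
Visit 8, push [7, 6, 5, 4]
Visit 4, push [7]
Visit 7, push []
Visit 5, push []
Visit 6, push []
Visit 2, push []

DFS order: [3, 0, 1, 8, 4, 7, 5, 6, 2]


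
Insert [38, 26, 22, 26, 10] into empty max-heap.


Insert 38: [38]
Insert 26: [38, 26]
Insert 22: [38, 26, 22]
Insert 26: [38, 26, 22, 26]
Insert 10: [38, 26, 22, 26, 10]

Final heap: [38, 26, 22, 26, 10]


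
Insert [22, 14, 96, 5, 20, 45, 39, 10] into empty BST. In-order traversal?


Insert 22: root
Insert 14: L from 22
Insert 96: R from 22
Insert 5: L from 22 -> L from 14
Insert 20: L from 22 -> R from 14
Insert 45: R from 22 -> L from 96
Insert 39: R from 22 -> L from 96 -> L from 45
Insert 10: L from 22 -> L from 14 -> R from 5

In-order: [5, 10, 14, 20, 22, 39, 45, 96]


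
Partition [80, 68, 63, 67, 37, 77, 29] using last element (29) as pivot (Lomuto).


Pivot: 29
Place pivot at 0: [29, 68, 63, 67, 37, 77, 80]

Partitioned: [29, 68, 63, 67, 37, 77, 80]


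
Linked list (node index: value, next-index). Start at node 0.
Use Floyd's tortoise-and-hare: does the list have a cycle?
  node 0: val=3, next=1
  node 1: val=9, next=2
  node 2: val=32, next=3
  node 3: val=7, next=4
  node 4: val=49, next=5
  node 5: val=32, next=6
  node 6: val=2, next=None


Floyd's tortoise (slow, +1) and hare (fast, +2):
  init: slow=0, fast=0
  step 1: slow=1, fast=2
  step 2: slow=2, fast=4
  step 3: slow=3, fast=6
  step 4: fast -> None, no cycle

Cycle: no


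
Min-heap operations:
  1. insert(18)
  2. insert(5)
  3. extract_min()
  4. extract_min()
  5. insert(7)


insert(18) -> [18]
insert(5) -> [5, 18]
extract_min()->5, [18]
extract_min()->18, []
insert(7) -> [7]

Final heap: [7]


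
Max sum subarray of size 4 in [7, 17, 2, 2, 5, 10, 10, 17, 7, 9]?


[0:4]: 28
[1:5]: 26
[2:6]: 19
[3:7]: 27
[4:8]: 42
[5:9]: 44
[6:10]: 43

Max: 44 at [5:9]


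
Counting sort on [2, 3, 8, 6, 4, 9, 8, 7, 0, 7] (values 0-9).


Input: [2, 3, 8, 6, 4, 9, 8, 7, 0, 7]
Counts: [1, 0, 1, 1, 1, 0, 1, 2, 2, 1]

Sorted: [0, 2, 3, 4, 6, 7, 7, 8, 8, 9]


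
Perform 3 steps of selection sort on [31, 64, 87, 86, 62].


Initial: [31, 64, 87, 86, 62]
Step 1: min=31 at 0
  Swap: [31, 64, 87, 86, 62]
Step 2: min=62 at 4
  Swap: [31, 62, 87, 86, 64]
Step 3: min=64 at 4
  Swap: [31, 62, 64, 86, 87]

After 3 steps: [31, 62, 64, 86, 87]


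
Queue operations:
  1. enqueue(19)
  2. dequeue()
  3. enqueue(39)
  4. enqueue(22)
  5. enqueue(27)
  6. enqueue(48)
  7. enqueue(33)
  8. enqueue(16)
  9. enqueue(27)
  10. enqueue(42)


enqueue(19) -> [19]
dequeue()->19, []
enqueue(39) -> [39]
enqueue(22) -> [39, 22]
enqueue(27) -> [39, 22, 27]
enqueue(48) -> [39, 22, 27, 48]
enqueue(33) -> [39, 22, 27, 48, 33]
enqueue(16) -> [39, 22, 27, 48, 33, 16]
enqueue(27) -> [39, 22, 27, 48, 33, 16, 27]
enqueue(42) -> [39, 22, 27, 48, 33, 16, 27, 42]

Final queue: [39, 22, 27, 48, 33, 16, 27, 42]


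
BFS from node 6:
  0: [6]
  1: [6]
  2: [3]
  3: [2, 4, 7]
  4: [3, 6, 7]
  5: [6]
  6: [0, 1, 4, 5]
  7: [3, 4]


Visit 6, enqueue [0, 1, 4, 5]
Visit 0, enqueue []
Visit 1, enqueue []
Visit 4, enqueue [3, 7]
Visit 5, enqueue []
Visit 3, enqueue [2]
Visit 7, enqueue []
Visit 2, enqueue []

BFS order: [6, 0, 1, 4, 5, 3, 7, 2]


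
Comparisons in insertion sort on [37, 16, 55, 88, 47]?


Algorithm: insertion sort
Input: [37, 16, 55, 88, 47]
Sorted: [16, 37, 47, 55, 88]

6


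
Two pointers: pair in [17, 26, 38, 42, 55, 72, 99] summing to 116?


lo=0(17)+hi=6(99)=116

Yes: 17+99=116


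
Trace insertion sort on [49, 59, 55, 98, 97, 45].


Initial: [49, 59, 55, 98, 97, 45]
Insert 59: [49, 59, 55, 98, 97, 45]
Insert 55: [49, 55, 59, 98, 97, 45]
Insert 98: [49, 55, 59, 98, 97, 45]
Insert 97: [49, 55, 59, 97, 98, 45]
Insert 45: [45, 49, 55, 59, 97, 98]

Sorted: [45, 49, 55, 59, 97, 98]


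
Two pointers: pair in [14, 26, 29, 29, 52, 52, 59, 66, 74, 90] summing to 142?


lo=0(14)+hi=9(90)=104
lo=1(26)+hi=9(90)=116
lo=2(29)+hi=9(90)=119
lo=3(29)+hi=9(90)=119
lo=4(52)+hi=9(90)=142

Yes: 52+90=142


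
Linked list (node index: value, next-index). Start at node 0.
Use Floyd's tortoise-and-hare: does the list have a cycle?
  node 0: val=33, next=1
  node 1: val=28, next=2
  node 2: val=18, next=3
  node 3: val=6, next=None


Floyd's tortoise (slow, +1) and hare (fast, +2):
  init: slow=0, fast=0
  step 1: slow=1, fast=2
  step 2: fast 2->3->None, no cycle

Cycle: no


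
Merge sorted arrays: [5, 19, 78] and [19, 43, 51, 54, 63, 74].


Take 5 from A
Take 19 from A
Take 19 from B
Take 43 from B
Take 51 from B
Take 54 from B
Take 63 from B
Take 74 from B

Merged: [5, 19, 19, 43, 51, 54, 63, 74, 78]


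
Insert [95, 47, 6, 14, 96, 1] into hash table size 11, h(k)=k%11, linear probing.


Insert 95: h=7 -> slot 7
Insert 47: h=3 -> slot 3
Insert 6: h=6 -> slot 6
Insert 14: h=3, 1 probes -> slot 4
Insert 96: h=8 -> slot 8
Insert 1: h=1 -> slot 1

Table: [None, 1, None, 47, 14, None, 6, 95, 96, None, None]


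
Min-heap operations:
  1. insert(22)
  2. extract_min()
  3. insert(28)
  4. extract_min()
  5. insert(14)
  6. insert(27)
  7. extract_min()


insert(22) -> [22]
extract_min()->22, []
insert(28) -> [28]
extract_min()->28, []
insert(14) -> [14]
insert(27) -> [14, 27]
extract_min()->14, [27]

Final heap: [27]


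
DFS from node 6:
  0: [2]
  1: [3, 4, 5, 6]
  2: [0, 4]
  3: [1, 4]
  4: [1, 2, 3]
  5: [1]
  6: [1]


Visit 6, push [1]
Visit 1, push [5, 4, 3]
Visit 3, push [4]
Visit 4, push [2]
Visit 2, push [0]
Visit 0, push []
Visit 5, push []

DFS order: [6, 1, 3, 4, 2, 0, 5]


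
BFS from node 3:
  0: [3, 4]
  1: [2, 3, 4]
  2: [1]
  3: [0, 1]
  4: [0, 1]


Visit 3, enqueue [0, 1]
Visit 0, enqueue [4]
Visit 1, enqueue [2]
Visit 4, enqueue []
Visit 2, enqueue []

BFS order: [3, 0, 1, 4, 2]


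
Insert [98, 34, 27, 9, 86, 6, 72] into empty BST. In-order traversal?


Insert 98: root
Insert 34: L from 98
Insert 27: L from 98 -> L from 34
Insert 9: L from 98 -> L from 34 -> L from 27
Insert 86: L from 98 -> R from 34
Insert 6: L from 98 -> L from 34 -> L from 27 -> L from 9
Insert 72: L from 98 -> R from 34 -> L from 86

In-order: [6, 9, 27, 34, 72, 86, 98]


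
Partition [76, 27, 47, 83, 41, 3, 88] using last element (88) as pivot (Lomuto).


Pivot: 88
  76 <= 88: advance i (no swap)
  27 <= 88: advance i (no swap)
  47 <= 88: advance i (no swap)
  83 <= 88: advance i (no swap)
  41 <= 88: advance i (no swap)
  3 <= 88: advance i (no swap)
Place pivot at 6: [76, 27, 47, 83, 41, 3, 88]

Partitioned: [76, 27, 47, 83, 41, 3, 88]


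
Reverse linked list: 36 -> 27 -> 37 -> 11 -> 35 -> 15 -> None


Step 1: curr=36, set curr.next=prev(None) | reversed so far: 36
Step 2: curr=27, set curr.next=prev(36) | reversed so far: 27 -> 36
Step 3: curr=37, set curr.next=prev(27) | reversed so far: 37 -> 27 -> 36
Step 4: curr=11, set curr.next=prev(37) | reversed so far: 11 -> 37 -> 27 -> 36
Step 5: curr=35, set curr.next=prev(11) | reversed so far: 35 -> 11 -> 37 -> 27 -> 36
Step 6: curr=15, set curr.next=prev(35) | reversed so far: 15 -> 35 -> 11 -> 37 -> 27 -> 36

15 -> 35 -> 11 -> 37 -> 27 -> 36 -> None


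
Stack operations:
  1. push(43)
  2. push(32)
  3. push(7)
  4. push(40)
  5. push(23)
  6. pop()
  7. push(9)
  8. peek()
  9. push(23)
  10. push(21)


push(43) -> [43]
push(32) -> [43, 32]
push(7) -> [43, 32, 7]
push(40) -> [43, 32, 7, 40]
push(23) -> [43, 32, 7, 40, 23]
pop()->23, [43, 32, 7, 40]
push(9) -> [43, 32, 7, 40, 9]
peek()->9
push(23) -> [43, 32, 7, 40, 9, 23]
push(21) -> [43, 32, 7, 40, 9, 23, 21]

Final stack: [43, 32, 7, 40, 9, 23, 21]


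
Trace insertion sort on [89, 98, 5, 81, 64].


Initial: [89, 98, 5, 81, 64]
Insert 98: [89, 98, 5, 81, 64]
Insert 5: [5, 89, 98, 81, 64]
Insert 81: [5, 81, 89, 98, 64]
Insert 64: [5, 64, 81, 89, 98]

Sorted: [5, 64, 81, 89, 98]


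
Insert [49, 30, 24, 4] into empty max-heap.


Insert 49: [49]
Insert 30: [49, 30]
Insert 24: [49, 30, 24]
Insert 4: [49, 30, 24, 4]

Final heap: [49, 30, 24, 4]


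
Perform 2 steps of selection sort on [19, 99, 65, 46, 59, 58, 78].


Initial: [19, 99, 65, 46, 59, 58, 78]
Step 1: min=19 at 0
  Swap: [19, 99, 65, 46, 59, 58, 78]
Step 2: min=46 at 3
  Swap: [19, 46, 65, 99, 59, 58, 78]

After 2 steps: [19, 46, 65, 99, 59, 58, 78]


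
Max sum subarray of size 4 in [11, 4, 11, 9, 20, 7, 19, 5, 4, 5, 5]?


[0:4]: 35
[1:5]: 44
[2:6]: 47
[3:7]: 55
[4:8]: 51
[5:9]: 35
[6:10]: 33
[7:11]: 19

Max: 55 at [3:7]


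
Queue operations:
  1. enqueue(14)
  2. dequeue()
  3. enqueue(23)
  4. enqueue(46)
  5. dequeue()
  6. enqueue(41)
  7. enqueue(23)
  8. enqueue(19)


enqueue(14) -> [14]
dequeue()->14, []
enqueue(23) -> [23]
enqueue(46) -> [23, 46]
dequeue()->23, [46]
enqueue(41) -> [46, 41]
enqueue(23) -> [46, 41, 23]
enqueue(19) -> [46, 41, 23, 19]

Final queue: [46, 41, 23, 19]
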